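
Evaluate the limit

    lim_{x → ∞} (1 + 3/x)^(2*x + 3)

Write it as [(1 + 3/x)^x]^(2) · (1 + 3/x)^(3). The bracketed term tends to e^(3) and the second factor to 1, so the limit is e^(6).

e^(6)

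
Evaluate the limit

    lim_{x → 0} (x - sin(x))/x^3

1/6

Direct substitution gives 0/0.
Apply L'Hôpital: lim (1 - cos(x))/(3*x^2), still 0/0.
Apply L'Hôpital: lim (sin(x))/(6*x), still 0/0.
After 3 applications of L'Hôpital's rule the quotient is (cos(x))/(6); substituting x = 0 gives 1/6.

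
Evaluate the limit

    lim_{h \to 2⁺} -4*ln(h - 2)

As h → 2⁺, h - 2 → 0⁺ and ln(h - 2) → −∞.
Multiplying by -4 gives ∞.

∞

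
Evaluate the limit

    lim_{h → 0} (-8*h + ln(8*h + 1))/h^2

Direct substitution gives 0/0.
Apply L'Hôpital: lim (-8 + 8/(8*h + 1))/(2*h), still 0/0.
After 2 applications of L'Hôpital's rule the quotient is (-64/(8*h + 1)^2)/(2); substituting h = 0 gives -32.

-32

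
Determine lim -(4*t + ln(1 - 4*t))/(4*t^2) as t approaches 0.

2

Direct substitution gives 0/0.
Apply L'Hôpital: lim (4 - 4/(1 - 4*t))/(-8*t), still 0/0.
After 2 applications of L'Hôpital's rule the quotient is (-16/(1 - 4*t)^2)/(-8); substituting t = 0 gives 2.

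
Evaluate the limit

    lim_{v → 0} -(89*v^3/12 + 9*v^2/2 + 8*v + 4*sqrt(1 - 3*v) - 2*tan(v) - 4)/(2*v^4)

Substitution gives 0/0 (the numerator vanishes to order 4).
Expand each term to order v^4: the coefficient of v^4 in -2·tan(v) is 0 and in 4·√(1 - 3v) is -405/32.
Lower-order terms cancel with the polynomial part, so the numerator is (-405/32)·v^4 + o(v^4), and the limit is (-405/32)/(-2) = 405/64.

405/64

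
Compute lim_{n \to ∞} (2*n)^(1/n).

1

Base → ∞ and exponent → 0: an ∞^0 form.
Take logs: (1/n)·ln(2·n^1) = (ln 2 + 1·ln n)/n → 0.
So the limit is e^0 = 1.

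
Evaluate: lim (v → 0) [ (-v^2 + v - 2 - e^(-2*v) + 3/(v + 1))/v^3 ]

-5/3

Substitution gives 0/0; apply L'Hôpital's rule 3 times.
After differentiating numerator and denominator 3 times the quotient is (8*e^(-2*v) - 18/(v + 1)^4)/(6); at v = 0 this is -5/3.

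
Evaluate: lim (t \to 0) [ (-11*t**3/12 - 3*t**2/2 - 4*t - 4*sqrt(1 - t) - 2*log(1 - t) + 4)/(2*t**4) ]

Substitution gives 0/0 (the numerator vanishes to order 4).
Expand each term to order t^4: the coefficient of t^4 in -4·√(1 - t) is 5/32 and in -2·ln(1 - t) is 1/2.
Lower-order terms cancel with the polynomial part, so the numerator is (21/32)·t^4 + o(t^4), and the limit is (21/32)/(2) = 21/64.

21/64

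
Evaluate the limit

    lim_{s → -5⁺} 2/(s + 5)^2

∞

As s → -5⁺, (s + 5) → 0⁺, so (s + 5)^2 → 0⁺ and 2/(s + 5)^2 → ∞.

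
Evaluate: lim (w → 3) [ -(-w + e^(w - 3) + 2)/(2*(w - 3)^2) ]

Direct substitution gives 0/0.
Apply L'Hôpital: lim (e^(w - 3) - 1)/(12 - 4*w), still 0/0.
After 2 applications of L'Hôpital's rule the quotient is (e^(w - 3))/(-4); substituting w = 3 gives -1/4.

-1/4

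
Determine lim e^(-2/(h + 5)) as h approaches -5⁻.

∞

As h → -5⁻, -2/(h + 5) → +∞, so e^(-2/(h + 5)) → ∞.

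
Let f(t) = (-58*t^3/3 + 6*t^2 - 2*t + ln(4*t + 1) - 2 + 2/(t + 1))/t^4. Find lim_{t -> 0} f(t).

-62

Substitution gives 0/0; apply L'Hôpital's rule 4 times.
After differentiating numerator and denominator 4 times the quotient is (-1536/(4*t + 1)^4 + 48/(t + 1)^5)/(24); at t = 0 this is -62.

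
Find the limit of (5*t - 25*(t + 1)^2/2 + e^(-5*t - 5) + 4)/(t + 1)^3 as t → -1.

Direct substitution gives 0/0.
Apply L'Hôpital: lim (-25*t - 5*e^(-5*t - 5) - 20)/(3*(t + 1)^2), still 0/0.
Apply L'Hôpital: lim (25*e^(-5*t - 5) - 25)/(6*t + 6), still 0/0.
After 3 applications of L'Hôpital's rule the quotient is (-125*e^(-5*t - 5))/(6); substituting t = -1 gives -125/6.

-125/6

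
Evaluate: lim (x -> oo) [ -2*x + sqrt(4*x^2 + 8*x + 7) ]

2

An ∞ − ∞ form. Rationalising with the conjugate, the difference becomes (8x + 7) / (√(4*x^2 + 8*x + 7) + 2x).
For large x the denominator behaves like 2·2x, so the quotient tends to 8/4 = 2.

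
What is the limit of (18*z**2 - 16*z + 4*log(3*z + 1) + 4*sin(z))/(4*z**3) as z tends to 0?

Substitution gives 0/0 (the numerator vanishes to order 3).
Expand each term to order z^3: the coefficient of z^3 in 4·sin(z) is -2/3 and in 4·ln(1 + 3z) is 36.
Lower-order terms cancel with the polynomial part, so the numerator is (106/3)·z^3 + o(z^3), and the limit is (106/3)/(4) = 53/6.

53/6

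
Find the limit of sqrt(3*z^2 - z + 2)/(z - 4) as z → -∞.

-√(3)

For large |z|, √(3*z^2 - z + 2) ≈ √3·|z| and the denominator ≈ z.
Since z → −∞, |z| = −z, giving −√3/(1) = -√(3).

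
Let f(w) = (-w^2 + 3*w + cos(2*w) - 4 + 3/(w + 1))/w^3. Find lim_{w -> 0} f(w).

-3

Substitution gives 0/0 (the numerator vanishes to order 3).
Expand each term to order w^3: the coefficient of w^3 in 3·1/(1 + w) is -3 and in cos(2w) is 0.
Lower-order terms cancel with the polynomial part, so the numerator is (-3)·w^3 + o(w^3), and the limit is (-3)/(1) = -3.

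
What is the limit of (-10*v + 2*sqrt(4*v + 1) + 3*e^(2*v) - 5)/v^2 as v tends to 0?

2

Substitution gives 0/0; apply L'Hôpital's rule 2 times.
After differentiating numerator and denominator 2 times the quotient is (12*e^(2*v) - 8/(4*v + 1)^(3/2))/(2); at v = 0 this is 2.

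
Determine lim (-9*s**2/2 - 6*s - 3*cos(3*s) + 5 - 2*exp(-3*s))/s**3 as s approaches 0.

Substitution gives 0/0 (the numerator vanishes to order 3).
Expand each term to order s^3: the coefficient of s^3 in -3·cos(3s) is 0 and in -2·e^(-3s) is 9.
Lower-order terms cancel with the polynomial part, so the numerator is (9)·s^3 + o(s^3), and the limit is (9)/(1) = 9.

9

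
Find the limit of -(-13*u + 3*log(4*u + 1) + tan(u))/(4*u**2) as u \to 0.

Substitution gives 0/0; apply L'Hôpital's rule 2 times.
After differentiating numerator and denominator 2 times the quotient is (2*tan(u)/cos(u)^2 - 48/(4*u + 1)^2)/(-8); at u = 0 this is 6.

6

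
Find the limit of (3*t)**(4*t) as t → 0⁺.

1

Base → 0⁺ and exponent → 0⁺: a 0^0 form.
Take logs: 4t·ln(3t). This is 0·(−∞); rewriting as ln(3t)/(1/(4t)) and applying L'Hôpital gives 0.
Hence the limit is e^0 = 1.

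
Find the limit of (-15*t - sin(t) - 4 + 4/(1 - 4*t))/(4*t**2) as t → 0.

16

Substitution gives 0/0; apply L'Hôpital's rule 2 times.
After differentiating numerator and denominator 2 times the quotient is (sin(t) - 128/(4*t - 1)^3)/(8); at t = 0 this is 16.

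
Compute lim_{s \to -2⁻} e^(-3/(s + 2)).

∞

As s → -2⁻, -3/(s + 2) → +∞, so e^(-3/(s + 2)) → ∞.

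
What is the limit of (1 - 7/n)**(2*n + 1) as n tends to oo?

e^(-14)

The base → 1 and the exponent → ∞: a 1^∞ form.
Take logarithms: (2n + 1)·ln(1 - 7/n). Since ln(1+u) ~ u for small u, this behaves like (2n)·(-7/n) → -14.
So the limit is e^(-14).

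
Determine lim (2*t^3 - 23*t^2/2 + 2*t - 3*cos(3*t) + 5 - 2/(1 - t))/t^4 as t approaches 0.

Substitution gives 0/0 (the numerator vanishes to order 4).
Expand each term to order t^4: the coefficient of t^4 in -3·cos(3t) is -81/8 and in -2·1/(1 - t) is -2.
Lower-order terms cancel with the polynomial part, so the numerator is (-97/8)·t^4 + o(t^4), and the limit is (-97/8)/(1) = -97/8.

-97/8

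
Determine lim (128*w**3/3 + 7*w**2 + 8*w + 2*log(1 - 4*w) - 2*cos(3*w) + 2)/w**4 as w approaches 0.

Substitution gives 0/0; apply L'Hôpital's rule 4 times.
After differentiating numerator and denominator 4 times the quotient is (-162*cos(3*w) - 3072/(4*w - 1)^4)/(24); at w = 0 this is -539/4.

-539/4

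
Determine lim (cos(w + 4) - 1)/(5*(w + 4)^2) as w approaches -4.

-1/10

Direct substitution gives 0/0.
Apply L'Hôpital: lim (-sin(w + 4))/(10*w + 40), still 0/0.
After 2 applications of L'Hôpital's rule the quotient is (-cos(w + 4))/(10); substituting w = -4 gives -1/10.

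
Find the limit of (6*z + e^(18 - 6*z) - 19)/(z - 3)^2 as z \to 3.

18

Direct substitution gives 0/0.
Apply L'Hôpital: lim (6 - 6*e^(18 - 6*z))/(2*z - 6), still 0/0.
After 2 applications of L'Hôpital's rule the quotient is (36*e^(18 - 6*z))/(2); substituting z = 3 gives 18.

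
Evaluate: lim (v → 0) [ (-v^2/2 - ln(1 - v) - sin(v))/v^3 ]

1/2

Substitution gives 0/0; apply L'Hôpital's rule 3 times.
After differentiating numerator and denominator 3 times the quotient is (cos(v) - 2/(v - 1)^3)/(6); at v = 0 this is 1/2.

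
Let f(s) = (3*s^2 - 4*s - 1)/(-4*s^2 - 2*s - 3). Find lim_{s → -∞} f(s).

Numerator and denominator both have degree 2.
Dividing every term by s^2, all lower-order terms vanish and the limit is the ratio of leading coefficients, 3/(-4) = -3/4.

-3/4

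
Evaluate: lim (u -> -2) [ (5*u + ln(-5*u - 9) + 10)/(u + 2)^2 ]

Direct substitution gives 0/0.
Apply L'Hôpital: lim (5 - 5/(-5*u - 9))/(2*u + 4), still 0/0.
After 2 applications of L'Hôpital's rule the quotient is (-25/(-5*u - 9)^2)/(2); substituting u = -2 gives -25/2.

-25/2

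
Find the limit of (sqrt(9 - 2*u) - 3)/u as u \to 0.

A 0/0 form; rationalise with √(9 - 2u) + √9. This collapses the numerator to -2u, leaving -2/(√(9 - 2u) + √9) → -2/(2√9) = -1/3.

-1/3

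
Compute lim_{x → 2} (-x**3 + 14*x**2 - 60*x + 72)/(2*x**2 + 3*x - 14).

Since x = 2 makes numerator and denominator zero, (x - 2) divides both.
Cancelling it gives (-x^2 + 12*x - 36)/(2*x + 7); now plug in x = 2 to get -16/11.

-16/11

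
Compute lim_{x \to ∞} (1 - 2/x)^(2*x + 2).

The base → 1 and the exponent → ∞: a 1^∞ form.
Take logarithms: (2x + 2)·ln(1 - 2/x). Since ln(1+u) ~ u for small u, this behaves like (2x)·(-2/x) → -4.
So the limit is e^(-4).

e^(-4)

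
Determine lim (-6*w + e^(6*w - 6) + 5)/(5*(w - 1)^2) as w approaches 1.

18/5

Direct substitution gives 0/0.
Apply L'Hôpital: lim (6*e^(6*w - 6) - 6)/(10*w - 10), still 0/0.
After 2 applications of L'Hôpital's rule the quotient is (36*e^(6*w - 6))/(10); substituting w = 1 gives 18/5.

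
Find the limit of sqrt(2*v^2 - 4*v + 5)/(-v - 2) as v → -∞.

√(2)

For large |v|, √(2*v^2 - 4*v + 5) ≈ √2·|v| and the denominator ≈ -v.
Since v → −∞, |v| = −v, giving −√2/(-1) = √(2).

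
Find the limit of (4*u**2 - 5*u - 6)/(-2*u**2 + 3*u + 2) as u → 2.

-11/5

At u = 2 both the top and bottom vanish — a removable singularity. Factoring out (u - 2) from each leaves (4*u + 3)/(-2*u - 1), which at u = 2 equals -11/5.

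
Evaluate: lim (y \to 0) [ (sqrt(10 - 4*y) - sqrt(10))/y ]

A 0/0 form; rationalise with √(10 - 4y) + √10. This collapses the numerator to -4y, leaving -4/(√(10 - 4y) + √10) → -4/(2√10) = -√(10)/5.

-√(10)/5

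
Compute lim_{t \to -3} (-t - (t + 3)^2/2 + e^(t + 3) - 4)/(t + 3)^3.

Direct substitution gives 0/0.
Apply L'Hôpital: lim (-t + e^(t + 3) - 4)/(3*(t + 3)^2), still 0/0.
Apply L'Hôpital: lim (e^(t + 3) - 1)/(6*t + 18), still 0/0.
After 3 applications of L'Hôpital's rule the quotient is (e^(t + 3))/(6); substituting t = -3 gives 1/6.

1/6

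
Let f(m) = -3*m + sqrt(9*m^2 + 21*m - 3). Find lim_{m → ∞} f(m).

This has the form ∞ − ∞. Multiply and divide by the conjugate √(9*m^2 + 21*m - 3) + 3m.
That gives (21m - 3) / (√(9*m^2 + 21*m - 3) + 3m).
Divide numerator and denominator by m: the limit is 21/(2·3) = 7/2.

7/2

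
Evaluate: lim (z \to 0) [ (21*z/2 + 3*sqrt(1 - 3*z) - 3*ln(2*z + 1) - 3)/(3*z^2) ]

7/8

Substitution gives 0/0 (the numerator vanishes to order 2).
Expand each term to order z^2: the coefficient of z^2 in 3·√(1 - 3z) is -27/8 and in -3·ln(1 + 2z) is 6.
Lower-order terms cancel with the polynomial part, so the numerator is (21/8)·z^2 + o(z^2), and the limit is (21/8)/(3) = 7/8.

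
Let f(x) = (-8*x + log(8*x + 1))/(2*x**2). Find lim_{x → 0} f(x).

Direct substitution gives 0/0.
Apply L'Hôpital: lim (-8 + 8/(8*x + 1))/(4*x), still 0/0.
After 2 applications of L'Hôpital's rule the quotient is (-64/(8*x + 1)^2)/(4); substituting x = 0 gives -16.

-16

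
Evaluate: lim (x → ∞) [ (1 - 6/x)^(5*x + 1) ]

Let L be the limit and take ln: ln L = lim (5x + 1)·ln(1 - 6/x) = lim (5x + 1)·(-6/x + O(1/x²)) = -30.
Hence L = e^(-30).

e^(-30)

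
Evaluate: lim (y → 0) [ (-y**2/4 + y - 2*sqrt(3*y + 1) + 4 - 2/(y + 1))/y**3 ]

-11/8

Substitution gives 0/0 (the numerator vanishes to order 3).
Expand each term to order y^3: the coefficient of y^3 in -2·√(1 + 3y) is -27/8 and in -2·1/(1 + y) is 2.
Lower-order terms cancel with the polynomial part, so the numerator is (-11/8)·y^3 + o(y^3), and the limit is (-11/8)/(1) = -11/8.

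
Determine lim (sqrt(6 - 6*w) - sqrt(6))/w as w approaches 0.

-√(6)/2

A 0/0 form; rationalise with √(6 - 6w) + √6. This collapses the numerator to -6w, leaving -6/(√(6 - 6w) + √6) → -6/(2√6) = -√(6)/2.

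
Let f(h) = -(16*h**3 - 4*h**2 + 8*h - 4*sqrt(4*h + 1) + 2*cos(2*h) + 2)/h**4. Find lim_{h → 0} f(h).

Substitution gives 0/0 (the numerator vanishes to order 4).
Expand each term to order h^4: the coefficient of h^4 in -4·√(1 + 4h) is 40 and in 2·cos(2h) is 4/3.
Lower-order terms cancel with the polynomial part, so the numerator is (124/3)·h^4 + o(h^4), and the limit is (124/3)/(-1) = -124/3.

-124/3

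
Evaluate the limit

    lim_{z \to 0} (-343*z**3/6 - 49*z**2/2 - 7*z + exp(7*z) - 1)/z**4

Direct substitution gives 0/0.
Apply L'Hôpital: lim (-343*z^2/2 - 49*z + 7*e^(7*z) - 7)/(4*z^3), still 0/0.
Apply L'Hôpital: lim (-343*z + 49*e^(7*z) - 49)/(12*z^2), still 0/0.
Apply L'Hôpital: lim (343*e^(7*z) - 343)/(24*z), still 0/0.
After 4 applications of L'Hôpital's rule the quotient is (2401*e^(7*z))/(24); substituting z = 0 gives 2401/24.

2401/24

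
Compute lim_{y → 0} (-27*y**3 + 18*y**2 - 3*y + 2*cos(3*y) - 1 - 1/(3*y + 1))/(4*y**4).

Substitution gives 0/0; apply L'Hôpital's rule 4 times.
After differentiating numerator and denominator 4 times the quotient is (162*cos(3*y) - 1944/(3*y + 1)^5)/(96); at y = 0 this is -297/16.

-297/16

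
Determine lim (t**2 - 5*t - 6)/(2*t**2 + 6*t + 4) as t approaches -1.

Since t = -1 makes numerator and denominator zero, (t + 1) divides both.
Cancelling it gives (t - 6)/(2*t + 4); now plug in t = -1 to get -7/2.

-7/2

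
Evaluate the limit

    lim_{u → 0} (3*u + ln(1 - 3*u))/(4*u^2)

Direct substitution gives 0/0.
Apply L'Hôpital: lim (3 - 3/(1 - 3*u))/(8*u), still 0/0.
After 2 applications of L'Hôpital's rule the quotient is (-9/(1 - 3*u)^2)/(8); substituting u = 0 gives -9/8.

-9/8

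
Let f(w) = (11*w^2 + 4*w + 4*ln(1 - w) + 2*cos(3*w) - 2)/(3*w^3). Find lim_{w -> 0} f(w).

Substitution gives 0/0 (the numerator vanishes to order 3).
Expand each term to order w^3: the coefficient of w^3 in 4·ln(1 - w) is -4/3 and in 2·cos(3w) is 0.
Lower-order terms cancel with the polynomial part, so the numerator is (-4/3)·w^3 + o(w^3), and the limit is (-4/3)/(3) = -4/9.

-4/9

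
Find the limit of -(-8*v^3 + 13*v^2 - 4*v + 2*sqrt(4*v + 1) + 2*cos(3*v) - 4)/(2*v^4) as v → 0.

53/8

Substitution gives 0/0 (the numerator vanishes to order 4).
Expand each term to order v^4: the coefficient of v^4 in 2·√(1 + 4v) is -20 and in 2·cos(3v) is 27/4.
Lower-order terms cancel with the polynomial part, so the numerator is (-53/4)·v^4 + o(v^4), and the limit is (-53/4)/(-2) = 53/8.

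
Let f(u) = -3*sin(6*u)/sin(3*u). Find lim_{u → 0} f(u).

-6

Substitution gives 0/0.
Divide numerator and denominator by u: sin(6u)/u → 6 and sin(3u)/u → 3, so the limit is -3·6/3 = -6.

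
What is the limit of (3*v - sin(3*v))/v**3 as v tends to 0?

9/2

Direct substitution gives 0/0.
Apply L'Hôpital: lim (3 - 3*cos(3*v))/(3*v^2), still 0/0.
Apply L'Hôpital: lim (9*sin(3*v))/(6*v), still 0/0.
After 3 applications of L'Hôpital's rule the quotient is (27*cos(3*v))/(6); substituting v = 0 gives 9/2.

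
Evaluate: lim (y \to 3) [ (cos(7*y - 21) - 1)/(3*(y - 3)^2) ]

Direct substitution gives 0/0.
Apply L'Hôpital: lim (-7*sin(7*y - 21))/(6*y - 18), still 0/0.
After 2 applications of L'Hôpital's rule the quotient is (-49*cos(7*y - 21))/(6); substituting y = 3 gives -49/6.

-49/6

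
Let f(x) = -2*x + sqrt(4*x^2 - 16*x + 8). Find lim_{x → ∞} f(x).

An ∞ − ∞ form. Rationalising with the conjugate, the difference becomes (-16x + 8) / (√(4*x^2 - 16*x + 8) + 2x).
For large x the denominator behaves like 2·2x, so the quotient tends to -16/4 = -4.

-4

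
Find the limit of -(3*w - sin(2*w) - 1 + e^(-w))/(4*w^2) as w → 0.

-1/8

Substitution gives 0/0 (the numerator vanishes to order 2).
Expand each term to order w^2: the coefficient of w^2 in e^(-w) is 1/2 and in −sin(2w) is 0.
Lower-order terms cancel with the polynomial part, so the numerator is (1/2)·w^2 + o(w^2), and the limit is (1/2)/(-4) = -1/8.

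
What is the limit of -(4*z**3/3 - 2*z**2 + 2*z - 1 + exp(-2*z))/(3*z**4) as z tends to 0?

-2/9

Direct substitution gives 0/0.
Apply L'Hôpital: lim (4*z^2 - 4*z + 2 - 2*e^(-2*z))/(-12*z^3), still 0/0.
Apply L'Hôpital: lim (8*z - 4 + 4*e^(-2*z))/(-36*z^2), still 0/0.
Apply L'Hôpital: lim (8 - 8*e^(-2*z))/(-72*z), still 0/0.
After 4 applications of L'Hôpital's rule the quotient is (16*e^(-2*z))/(-72); substituting z = 0 gives -2/9.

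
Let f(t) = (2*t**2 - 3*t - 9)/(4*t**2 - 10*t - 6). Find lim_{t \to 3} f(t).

9/14

At t = 3 both the top and bottom vanish — a removable singularity. Factoring out (t - 3) from each leaves (2*t + 3)/(4*t + 2), which at t = 3 equals 9/14.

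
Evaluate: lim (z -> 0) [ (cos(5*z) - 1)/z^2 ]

-25/2

Direct substitution gives 0/0.
Apply L'Hôpital: lim (-5*sin(5*z))/(2*z), still 0/0.
After 2 applications of L'Hôpital's rule the quotient is (-25*cos(5*z))/(2); substituting z = 0 gives -25/2.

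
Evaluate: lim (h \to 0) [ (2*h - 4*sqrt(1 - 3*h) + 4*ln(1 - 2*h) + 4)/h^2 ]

-7/2

Substitution gives 0/0 (the numerator vanishes to order 2).
Expand each term to order h^2: the coefficient of h^2 in 4·ln(1 - 2h) is -8 and in -4·√(1 - 3h) is 9/2.
Lower-order terms cancel with the polynomial part, so the numerator is (-7/2)·h^2 + o(h^2), and the limit is (-7/2)/(1) = -7/2.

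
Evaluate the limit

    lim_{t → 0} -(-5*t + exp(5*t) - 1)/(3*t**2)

Direct substitution gives 0/0.
Apply L'Hôpital: lim (5*e^(5*t) - 5)/(-6*t), still 0/0.
After 2 applications of L'Hôpital's rule the quotient is (25*e^(5*t))/(-6); substituting t = 0 gives -25/6.

-25/6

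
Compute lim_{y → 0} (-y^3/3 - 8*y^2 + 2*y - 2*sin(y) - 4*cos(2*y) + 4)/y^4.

-8/3

Substitution gives 0/0; apply L'Hôpital's rule 4 times.
After differentiating numerator and denominator 4 times the quotient is (-2*sin(y) - 64*cos(2*y))/(24); at y = 0 this is -8/3.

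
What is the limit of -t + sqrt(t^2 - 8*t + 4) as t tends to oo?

-4

An ∞ − ∞ form. Rationalising with the conjugate, the difference becomes (-8t + 4) / (√(t^2 - 8*t + 4) + t).
For large t the denominator behaves like 2·t, so the quotient tends to -8/2 = -4.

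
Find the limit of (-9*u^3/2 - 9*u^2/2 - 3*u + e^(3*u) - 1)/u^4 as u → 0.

27/8

Direct substitution gives 0/0.
Apply L'Hôpital: lim (-27*u^2/2 - 9*u + 3*e^(3*u) - 3)/(4*u^3), still 0/0.
Apply L'Hôpital: lim (-27*u + 9*e^(3*u) - 9)/(12*u^2), still 0/0.
Apply L'Hôpital: lim (27*e^(3*u) - 27)/(24*u), still 0/0.
After 4 applications of L'Hôpital's rule the quotient is (81*e^(3*u))/(24); substituting u = 0 gives 27/8.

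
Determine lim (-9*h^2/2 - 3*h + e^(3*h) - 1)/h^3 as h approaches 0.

Direct substitution gives 0/0.
Apply L'Hôpital: lim (-9*h + 3*e^(3*h) - 3)/(3*h^2), still 0/0.
Apply L'Hôpital: lim (9*e^(3*h) - 9)/(6*h), still 0/0.
After 3 applications of L'Hôpital's rule the quotient is (27*e^(3*h))/(6); substituting h = 0 gives 9/2.

9/2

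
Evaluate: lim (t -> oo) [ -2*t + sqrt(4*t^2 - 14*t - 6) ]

-7/2

This has the form ∞ − ∞. Multiply and divide by the conjugate √(4*t^2 - 14*t - 6) + 2t.
That gives (-14t - 6) / (√(4*t^2 - 14*t - 6) + 2t).
Divide numerator and denominator by t: the limit is -14/(2·2) = -7/2.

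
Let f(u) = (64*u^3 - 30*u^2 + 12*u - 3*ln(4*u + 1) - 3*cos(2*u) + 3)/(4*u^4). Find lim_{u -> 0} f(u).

95/2

Substitution gives 0/0 (the numerator vanishes to order 4).
Expand each term to order u^4: the coefficient of u^4 in -3·ln(1 + 4u) is 192 and in -3·cos(2u) is -2.
Lower-order terms cancel with the polynomial part, so the numerator is (190)·u^4 + o(u^4), and the limit is (190)/(4) = 95/2.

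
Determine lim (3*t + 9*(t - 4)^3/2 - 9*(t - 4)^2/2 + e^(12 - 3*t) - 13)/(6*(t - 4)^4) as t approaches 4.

Direct substitution gives 0/0.
Apply L'Hôpital: lim (-9*t + 27*(t - 4)^2/2 - 3*e^(12 - 3*t) + 39)/(24*(t - 4)^3), still 0/0.
Apply L'Hôpital: lim (27*t + 9*e^(12 - 3*t) - 117)/(72*(t - 4)^2), still 0/0.
Apply L'Hôpital: lim (27 - 27*e^(12 - 3*t))/(144*t - 576), still 0/0.
After 4 applications of L'Hôpital's rule the quotient is (81*e^(12 - 3*t))/(144); substituting t = 4 gives 9/16.

9/16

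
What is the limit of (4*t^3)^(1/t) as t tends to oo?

1

Base → ∞ and exponent → 0: an ∞^0 form.
Take logs: (1/t)·ln(4·t^3) = (ln 4 + 3·ln t)/t → 0.
So the limit is e^0 = 1.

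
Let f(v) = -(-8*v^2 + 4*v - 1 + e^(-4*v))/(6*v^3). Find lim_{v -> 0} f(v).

Direct substitution gives 0/0.
Apply L'Hôpital: lim (-16*v + 4 - 4*e^(-4*v))/(-18*v^2), still 0/0.
Apply L'Hôpital: lim (-16 + 16*e^(-4*v))/(-36*v), still 0/0.
After 3 applications of L'Hôpital's rule the quotient is (-64*e^(-4*v))/(-36); substituting v = 0 gives 16/9.

16/9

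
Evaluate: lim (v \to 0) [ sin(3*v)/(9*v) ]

Substitution gives 0/0.
Write it as (3/9)·sin(3v)/(3v); since sin(u)/u → 1, the limit is 1/3.

1/3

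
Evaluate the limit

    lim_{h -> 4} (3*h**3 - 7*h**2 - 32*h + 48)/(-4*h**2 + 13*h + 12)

At h = 4 both the top and bottom vanish — a removable singularity. Factoring out (h - 4) from each leaves (3*h^2 + 5*h - 12)/(-4*h - 3), which at h = 4 equals -56/19.

-56/19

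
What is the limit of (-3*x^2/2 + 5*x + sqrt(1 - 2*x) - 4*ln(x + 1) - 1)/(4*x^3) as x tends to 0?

Substitution gives 0/0; apply L'Hôpital's rule 3 times.
After differentiating numerator and denominator 3 times the quotient is (-8/(x + 1)^3 - 3/(1 - 2*x)^(5/2))/(24); at x = 0 this is -11/24.

-11/24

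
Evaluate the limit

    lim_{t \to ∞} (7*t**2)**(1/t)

Base → ∞ and exponent → 0: an ∞^0 form.
Take logs: (1/t)·ln(7·t^2) = (ln 7 + 2·ln t)/t → 0.
So the limit is e^0 = 1.

1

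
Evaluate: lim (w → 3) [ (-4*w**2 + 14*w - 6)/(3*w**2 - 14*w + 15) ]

At w = 3 both the top and bottom vanish — a removable singularity. Factoring out (w - 3) from each leaves (2 - 4*w)/(3*w - 5), which at w = 3 equals -5/2.

-5/2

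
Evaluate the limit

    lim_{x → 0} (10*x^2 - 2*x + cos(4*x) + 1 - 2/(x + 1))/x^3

2

Substitution gives 0/0 (the numerator vanishes to order 3).
Expand each term to order x^3: the coefficient of x^3 in cos(4x) is 0 and in -2·1/(1 + x) is 2.
Lower-order terms cancel with the polynomial part, so the numerator is (2)·x^3 + o(x^3), and the limit is (2)/(1) = 2.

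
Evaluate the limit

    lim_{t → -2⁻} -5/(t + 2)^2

As t → -2⁻, (t + 2) → 0⁻, so (t + 2)^2 → 0⁺ and -5/(t + 2)^2 → -∞.

-∞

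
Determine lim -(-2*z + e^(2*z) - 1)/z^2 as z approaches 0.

-2

Direct substitution gives 0/0.
Apply L'Hôpital: lim (2*e^(2*z) - 2)/(-2*z), still 0/0.
After 2 applications of L'Hôpital's rule the quotient is (4*e^(2*z))/(-2); substituting z = 0 gives -2.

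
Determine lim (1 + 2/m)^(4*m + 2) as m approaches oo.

e^(8)

Let L be the limit and take ln: ln L = lim (4m + 2)·ln(1 + 2/m) = lim (4m + 2)·(2/m + O(1/m²)) = 8.
Hence L = e^(8).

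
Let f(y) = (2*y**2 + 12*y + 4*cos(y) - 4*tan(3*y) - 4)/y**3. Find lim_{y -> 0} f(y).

Substitution gives 0/0 (the numerator vanishes to order 3).
Expand each term to order y^3: the coefficient of y^3 in 4·cos(y) is 0 and in -4·tan(3y) is -36.
Lower-order terms cancel with the polynomial part, so the numerator is (-36)·y^3 + o(y^3), and the limit is (-36)/(1) = -36.

-36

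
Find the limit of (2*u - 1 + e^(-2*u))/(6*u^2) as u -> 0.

1/3

Direct substitution gives 0/0.
Apply L'Hôpital: lim (2 - 2*e^(-2*u))/(12*u), still 0/0.
After 2 applications of L'Hôpital's rule the quotient is (4*e^(-2*u))/(12); substituting u = 0 gives 1/3.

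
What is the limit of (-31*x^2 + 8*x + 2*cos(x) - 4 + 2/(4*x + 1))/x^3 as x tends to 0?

Substitution gives 0/0; apply L'Hôpital's rule 3 times.
After differentiating numerator and denominator 3 times the quotient is (2*sin(x) - 768/(4*x + 1)^4)/(6); at x = 0 this is -128.

-128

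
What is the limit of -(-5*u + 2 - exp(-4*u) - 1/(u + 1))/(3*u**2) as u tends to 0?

3

Substitution gives 0/0; apply L'Hôpital's rule 2 times.
After differentiating numerator and denominator 2 times the quotient is (-16*e^(-4*u) - 2/(u + 1)^3)/(-6); at u = 0 this is 3.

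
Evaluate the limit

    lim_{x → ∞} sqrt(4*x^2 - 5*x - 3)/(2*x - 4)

For large |x|, √(4*x^2 - 5*x - 3) ≈ √4·|x| and the denominator ≈ 2x.
Since x → +∞, |x| = x, giving √4/(2) = 1.

1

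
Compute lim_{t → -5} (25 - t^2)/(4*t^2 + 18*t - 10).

At t = -5 both the top and bottom vanish — a removable singularity. Factoring out (t + 5) from each leaves (5 - t)/(4*t - 2), which at t = -5 equals -5/11.

-5/11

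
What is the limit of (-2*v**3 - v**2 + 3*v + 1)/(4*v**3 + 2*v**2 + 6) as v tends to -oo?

-1/2

Numerator and denominator both have degree 3.
Dividing every term by v^3, all lower-order terms vanish and the limit is the ratio of leading coefficients, -2/(4) = -1/2.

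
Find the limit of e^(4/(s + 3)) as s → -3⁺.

∞

As s → -3⁺, 4/(s + 3) → +∞, so e^(4/(s + 3)) → ∞.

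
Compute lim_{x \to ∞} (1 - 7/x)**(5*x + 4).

e^(-35)

The base → 1 and the exponent → ∞: a 1^∞ form.
Take logarithms: (5x + 4)·ln(1 - 7/x). Since ln(1+u) ~ u for small u, this behaves like (5x)·(-7/x) → -35.
So the limit is e^(-35).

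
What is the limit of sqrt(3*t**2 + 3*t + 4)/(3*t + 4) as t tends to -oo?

For large |t|, √(3*t^2 + 3*t + 4) ≈ √3·|t| and the denominator ≈ 3t.
Since t → −∞, |t| = −t, giving −√3/(3) = -√(3)/3.

-√(3)/3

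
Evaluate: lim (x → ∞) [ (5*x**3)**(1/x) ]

Base → ∞ and exponent → 0: an ∞^0 form.
Take logs: (1/x)·ln(5·x^3) = (ln 5 + 3·ln x)/x → 0.
So the limit is e^0 = 1.

1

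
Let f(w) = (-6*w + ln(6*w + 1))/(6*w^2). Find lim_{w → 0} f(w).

-3

Direct substitution gives 0/0.
Apply L'Hôpital: lim (-6 + 6/(6*w + 1))/(12*w), still 0/0.
After 2 applications of L'Hôpital's rule the quotient is (-36/(6*w + 1)^2)/(12); substituting w = 0 gives -3.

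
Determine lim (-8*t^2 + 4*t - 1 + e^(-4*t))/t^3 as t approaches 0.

Direct substitution gives 0/0.
Apply L'Hôpital: lim (-16*t + 4 - 4*e^(-4*t))/(3*t^2), still 0/0.
Apply L'Hôpital: lim (-16 + 16*e^(-4*t))/(6*t), still 0/0.
After 3 applications of L'Hôpital's rule the quotient is (-64*e^(-4*t))/(6); substituting t = 0 gives -32/3.

-32/3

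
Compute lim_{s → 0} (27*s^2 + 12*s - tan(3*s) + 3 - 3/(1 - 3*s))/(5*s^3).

-18

Substitution gives 0/0 (the numerator vanishes to order 3).
Expand each term to order s^3: the coefficient of s^3 in -3·1/(1 - 3s) is -81 and in −tan(3s) is -9.
Lower-order terms cancel with the polynomial part, so the numerator is (-90)·s^3 + o(s^3), and the limit is (-90)/(5) = -18.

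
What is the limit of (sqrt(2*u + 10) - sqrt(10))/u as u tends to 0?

√(10)/10

Substitution gives 0/0. Multiply numerator and denominator by the conjugate √(10 + 2u) + √10.
The numerator becomes (10 + 2u) − 10 = 2u, so the expression simplifies to 2/(√(10 + 2u) + √10).
Letting u → 0 gives 2/(2√10) = √(10)/10.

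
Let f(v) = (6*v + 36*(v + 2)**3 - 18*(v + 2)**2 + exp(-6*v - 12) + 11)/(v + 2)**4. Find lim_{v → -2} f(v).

54

Direct substitution gives 0/0.
Apply L'Hôpital: lim (-36*v + 108*(v + 2)^2 - 6*e^(-6*v - 12) - 66)/(4*(v + 2)^3), still 0/0.
Apply L'Hôpital: lim (216*v + 36*e^(-6*v - 12) + 396)/(12*(v + 2)^2), still 0/0.
Apply L'Hôpital: lim (216 - 216*e^(-6*v - 12))/(24*v + 48), still 0/0.
After 4 applications of L'Hôpital's rule the quotient is (1296*e^(-6*v - 12))/(24); substituting v = -2 gives 54.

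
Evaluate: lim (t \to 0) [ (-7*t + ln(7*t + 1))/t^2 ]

-49/2

Direct substitution gives 0/0.
Apply L'Hôpital: lim (-7 + 7/(7*t + 1))/(2*t), still 0/0.
After 2 applications of L'Hôpital's rule the quotient is (-49/(7*t + 1)^2)/(2); substituting t = 0 gives -49/2.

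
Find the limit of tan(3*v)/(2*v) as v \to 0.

3/2

Substitution gives 0/0.
Since tan(u)/u → 1 as u → 0, tan(3v)/(3v) → 1 and the limit is 3/2.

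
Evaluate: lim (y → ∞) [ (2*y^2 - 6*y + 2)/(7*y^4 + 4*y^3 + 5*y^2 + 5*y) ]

0

The denominator has degree 4 and the numerator degree 2. Dividing numerator and denominator by y^4 sends every term to 0 except the leading denominator term, so the limit is 0.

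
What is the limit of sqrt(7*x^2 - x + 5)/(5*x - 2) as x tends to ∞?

For large |x|, √(7*x^2 - x + 5) ≈ √7·|x| and the denominator ≈ 5x.
Since x → +∞, |x| = x, giving √7/(5) = √(7)/5.

√(7)/5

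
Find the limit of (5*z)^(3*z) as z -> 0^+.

Base → 0⁺ and exponent → 0⁺: a 0^0 form.
Take logs: 3z·ln(5z). This is 0·(−∞); rewriting as ln(5z)/(1/(3z)) and applying L'Hôpital gives 0.
Hence the limit is e^0 = 1.

1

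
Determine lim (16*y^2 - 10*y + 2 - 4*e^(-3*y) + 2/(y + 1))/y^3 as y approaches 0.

Substitution gives 0/0; apply L'Hôpital's rule 3 times.
After differentiating numerator and denominator 3 times the quotient is (108*e^(-3*y) - 12/(y + 1)^4)/(6); at y = 0 this is 16.

16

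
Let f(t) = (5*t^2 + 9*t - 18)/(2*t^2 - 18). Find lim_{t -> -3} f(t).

Since t = -3 makes numerator and denominator zero, (t + 3) divides both.
Cancelling it gives (5*t - 6)/(2*t - 6); now plug in t = -3 to get 7/4.

7/4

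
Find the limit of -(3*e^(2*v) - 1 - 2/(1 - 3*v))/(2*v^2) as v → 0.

Substitution gives 0/0; apply L'Hôpital's rule 2 times.
After differentiating numerator and denominator 2 times the quotient is (12*e^(2*v) + 36/(3*v - 1)^3)/(-4); at v = 0 this is 6.

6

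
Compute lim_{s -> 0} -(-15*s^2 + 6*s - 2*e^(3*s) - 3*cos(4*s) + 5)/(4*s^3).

Substitution gives 0/0 (the numerator vanishes to order 3).
Expand each term to order s^3: the coefficient of s^3 in -2·e^(3s) is -9 and in -3·cos(4s) is 0.
Lower-order terms cancel with the polynomial part, so the numerator is (-9)·s^3 + o(s^3), and the limit is (-9)/(-4) = 9/4.

9/4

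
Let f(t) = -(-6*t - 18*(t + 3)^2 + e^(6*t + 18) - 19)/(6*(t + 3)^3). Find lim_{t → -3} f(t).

-6

Direct substitution gives 0/0.
Apply L'Hôpital: lim (-36*t + 6*e^(6*t + 18) - 114)/(-18*(t + 3)^2), still 0/0.
Apply L'Hôpital: lim (36*e^(6*t + 18) - 36)/(-36*t - 108), still 0/0.
After 3 applications of L'Hôpital's rule the quotient is (216*e^(6*t + 18))/(-36); substituting t = -3 gives -6.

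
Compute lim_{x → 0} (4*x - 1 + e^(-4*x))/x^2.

8

Direct substitution gives 0/0.
Apply L'Hôpital: lim (4 - 4*e^(-4*x))/(2*x), still 0/0.
After 2 applications of L'Hôpital's rule the quotient is (16*e^(-4*x))/(2); substituting x = 0 gives 8.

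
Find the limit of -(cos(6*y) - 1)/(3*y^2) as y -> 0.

Direct substitution gives 0/0.
Apply L'Hôpital: lim (-6*sin(6*y))/(-6*y), still 0/0.
After 2 applications of L'Hôpital's rule the quotient is (-36*cos(6*y))/(-6); substituting y = 0 gives 6.

6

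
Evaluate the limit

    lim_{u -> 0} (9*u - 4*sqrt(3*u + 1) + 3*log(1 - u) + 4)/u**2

Substitution gives 0/0; apply L'Hôpital's rule 2 times.
After differentiating numerator and denominator 2 times the quotient is (9/(3*u + 1)^(3/2) - 3/(u - 1)^2)/(2); at u = 0 this is 3.

3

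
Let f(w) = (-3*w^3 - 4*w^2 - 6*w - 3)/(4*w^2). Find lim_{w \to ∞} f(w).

The numerator has higher degree (3 > 2); the quotient behaves like (-3/(4))·w^1 for large |w|.
As w → +∞ this diverges to -∞.

-∞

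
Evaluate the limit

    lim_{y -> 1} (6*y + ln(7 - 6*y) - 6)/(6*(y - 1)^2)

-3

Direct substitution gives 0/0.
Apply L'Hôpital: lim (6 - 6/(7 - 6*y))/(12*y - 12), still 0/0.
After 2 applications of L'Hôpital's rule the quotient is (-36/(7 - 6*y)^2)/(12); substituting y = 1 gives -3.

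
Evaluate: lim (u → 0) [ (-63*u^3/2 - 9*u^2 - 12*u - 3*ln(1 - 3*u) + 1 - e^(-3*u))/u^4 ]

459/8

Substitution gives 0/0; apply L'Hôpital's rule 4 times.
After differentiating numerator and denominator 4 times the quotient is (-81*e^(-3*u) + 1458/(3*u - 1)^4)/(24); at u = 0 this is 459/8.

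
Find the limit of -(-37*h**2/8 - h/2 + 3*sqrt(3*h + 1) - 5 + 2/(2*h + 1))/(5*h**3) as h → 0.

Substitution gives 0/0; apply L'Hôpital's rule 3 times.
After differentiating numerator and denominator 3 times the quotient is (243/(8*(3*h + 1)^(5/2)) - 96/(2*h + 1)^4)/(-30); at h = 0 this is 35/16.

35/16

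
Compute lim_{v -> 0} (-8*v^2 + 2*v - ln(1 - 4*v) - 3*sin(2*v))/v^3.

76/3

Substitution gives 0/0 (the numerator vanishes to order 3).
Expand each term to order v^3: the coefficient of v^3 in −ln(1 - 4v) is 64/3 and in -3·sin(2v) is 4.
Lower-order terms cancel with the polynomial part, so the numerator is (76/3)·v^3 + o(v^3), and the limit is (76/3)/(1) = 76/3.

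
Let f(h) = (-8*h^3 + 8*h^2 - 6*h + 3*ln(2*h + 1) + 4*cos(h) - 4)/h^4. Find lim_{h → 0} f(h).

Substitution gives 0/0 (the numerator vanishes to order 4).
Expand each term to order h^4: the coefficient of h^4 in 4·cos(h) is 1/6 and in 3·ln(1 + 2h) is -12.
Lower-order terms cancel with the polynomial part, so the numerator is (-71/6)·h^4 + o(h^4), and the limit is (-71/6)/(1) = -71/6.

-71/6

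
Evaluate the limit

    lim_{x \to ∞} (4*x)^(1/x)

Base → ∞ and exponent → 0: an ∞^0 form.
Take logs: (1/x)·ln(4·x^1) = (ln 4 + 1·ln x)/x → 0.
So the limit is e^0 = 1.

1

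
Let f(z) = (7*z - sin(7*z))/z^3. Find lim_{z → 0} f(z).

Direct substitution gives 0/0.
Apply L'Hôpital: lim (7 - 7*cos(7*z))/(3*z^2), still 0/0.
Apply L'Hôpital: lim (49*sin(7*z))/(6*z), still 0/0.
After 3 applications of L'Hôpital's rule the quotient is (343*cos(7*z))/(6); substituting z = 0 gives 343/6.

343/6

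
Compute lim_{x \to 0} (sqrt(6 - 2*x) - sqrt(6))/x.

-√(6)/6

Substitution gives 0/0. Multiply numerator and denominator by the conjugate √(6 - 2x) + √6.
The numerator becomes (6 - 2x) − 6 = -2x, so the expression simplifies to -2/(√(6 - 2x) + √6).
Letting x → 0 gives -2/(2√6) = -√(6)/6.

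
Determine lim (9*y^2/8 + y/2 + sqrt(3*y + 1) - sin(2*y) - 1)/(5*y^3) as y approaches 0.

29/48

Substitution gives 0/0; apply L'Hôpital's rule 3 times.
After differentiating numerator and denominator 3 times the quotient is (8*cos(2*y) + 81/(8*(3*y + 1)^(5/2)))/(30); at y = 0 this is 29/48.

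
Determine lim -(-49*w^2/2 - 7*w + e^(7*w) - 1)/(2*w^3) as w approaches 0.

Direct substitution gives 0/0.
Apply L'Hôpital: lim (-49*w + 7*e^(7*w) - 7)/(-6*w^2), still 0/0.
Apply L'Hôpital: lim (49*e^(7*w) - 49)/(-12*w), still 0/0.
After 3 applications of L'Hôpital's rule the quotient is (343*e^(7*w))/(-12); substituting w = 0 gives -343/12.

-343/12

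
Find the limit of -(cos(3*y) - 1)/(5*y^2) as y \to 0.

Direct substitution gives 0/0.
Apply L'Hôpital: lim (-3*sin(3*y))/(-10*y), still 0/0.
After 2 applications of L'Hôpital's rule the quotient is (-9*cos(3*y))/(-10); substituting y = 0 gives 9/10.

9/10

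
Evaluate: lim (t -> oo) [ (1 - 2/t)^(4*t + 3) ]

The base → 1 and the exponent → ∞: a 1^∞ form.
Take logarithms: (4t + 3)·ln(1 - 2/t). Since ln(1+u) ~ u for small u, this behaves like (4t)·(-2/t) → -8.
So the limit is e^(-8).

e^(-8)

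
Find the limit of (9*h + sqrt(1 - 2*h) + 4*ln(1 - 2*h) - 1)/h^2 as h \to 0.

Substitution gives 0/0 (the numerator vanishes to order 2).
Expand each term to order h^2: the coefficient of h^2 in 4·ln(1 - 2h) is -8 and in √(1 - 2h) is -1/2.
Lower-order terms cancel with the polynomial part, so the numerator is (-17/2)·h^2 + o(h^2), and the limit is (-17/2)/(1) = -17/2.

-17/2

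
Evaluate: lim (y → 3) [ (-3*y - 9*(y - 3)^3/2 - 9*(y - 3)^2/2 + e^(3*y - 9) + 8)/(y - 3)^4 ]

Direct substitution gives 0/0.
Apply L'Hôpital: lim (-9*y - 27*(y - 3)^2/2 + 3*e^(3*y - 9) + 24)/(4*(y - 3)^3), still 0/0.
Apply L'Hôpital: lim (-27*y + 9*e^(3*y - 9) + 72)/(12*(y - 3)^2), still 0/0.
Apply L'Hôpital: lim (27*e^(3*y - 9) - 27)/(24*y - 72), still 0/0.
After 4 applications of L'Hôpital's rule the quotient is (81*e^(3*y - 9))/(24); substituting y = 3 gives 27/8.

27/8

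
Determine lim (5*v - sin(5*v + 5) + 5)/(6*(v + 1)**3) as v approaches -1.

Direct substitution gives 0/0.
Apply L'Hôpital: lim (5 - 5*cos(5*v + 5))/(18*(v + 1)^2), still 0/0.
Apply L'Hôpital: lim (25*sin(5*v + 5))/(36*v + 36), still 0/0.
After 3 applications of L'Hôpital's rule the quotient is (125*cos(5*v + 5))/(36); substituting v = -1 gives 125/36.

125/36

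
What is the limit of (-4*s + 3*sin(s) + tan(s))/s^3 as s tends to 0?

-1/6

Substitution gives 0/0; apply L'Hôpital's rule 3 times.
After differentiating numerator and denominator 3 times the quotient is (-3*cos(s) + 6*tan(s)^4 + 8*tan(s)^2 + 2)/(6); at s = 0 this is -1/6.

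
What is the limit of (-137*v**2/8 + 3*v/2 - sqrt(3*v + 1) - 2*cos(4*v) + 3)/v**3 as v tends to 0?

-27/16

Substitution gives 0/0 (the numerator vanishes to order 3).
Expand each term to order v^3: the coefficient of v^3 in −√(1 + 3v) is -27/16 and in -2·cos(4v) is 0.
Lower-order terms cancel with the polynomial part, so the numerator is (-27/16)·v^3 + o(v^3), and the limit is (-27/16)/(1) = -27/16.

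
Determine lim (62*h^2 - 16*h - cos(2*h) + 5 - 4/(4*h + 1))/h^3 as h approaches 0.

256

Substitution gives 0/0; apply L'Hôpital's rule 3 times.
After differentiating numerator and denominator 3 times the quotient is (-8*sin(2*h) + 1536/(4*h + 1)^4)/(6); at h = 0 this is 256.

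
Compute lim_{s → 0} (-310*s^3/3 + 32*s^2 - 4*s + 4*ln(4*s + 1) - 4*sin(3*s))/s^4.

Substitution gives 0/0; apply L'Hôpital's rule 4 times.
After differentiating numerator and denominator 4 times the quotient is (-324*sin(3*s) - 6144/(4*s + 1)^4)/(24); at s = 0 this is -256.

-256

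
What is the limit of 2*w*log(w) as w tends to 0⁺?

This is a 0·(−∞) form. Rewrite as 2·ln(w) / w^(−1) and apply L'Hôpital:
the derivative quotient is 2·(1/w) / (−1·w^(−2)) = (-2/1)·w^1 → 0.

0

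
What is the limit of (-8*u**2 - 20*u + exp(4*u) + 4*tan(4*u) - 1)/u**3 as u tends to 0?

Substitution gives 0/0 (the numerator vanishes to order 3).
Expand each term to order u^3: the coefficient of u^3 in 4·tan(4u) is 256/3 and in e^(4u) is 32/3.
Lower-order terms cancel with the polynomial part, so the numerator is (96)·u^3 + o(u^3), and the limit is (96)/(1) = 96.

96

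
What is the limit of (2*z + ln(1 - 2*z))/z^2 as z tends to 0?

Direct substitution gives 0/0.
Apply L'Hôpital: lim (2 - 2/(1 - 2*z))/(2*z), still 0/0.
After 2 applications of L'Hôpital's rule the quotient is (-4/(1 - 2*z)^2)/(2); substituting z = 0 gives -2.

-2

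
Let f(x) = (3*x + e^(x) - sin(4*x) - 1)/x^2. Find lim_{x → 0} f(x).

1/2

Substitution gives 0/0; apply L'Hôpital's rule 2 times.
After differentiating numerator and denominator 2 times the quotient is (e^(x) + 16*sin(4*x))/(2); at x = 0 this is 1/2.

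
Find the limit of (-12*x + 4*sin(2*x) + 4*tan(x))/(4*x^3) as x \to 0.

Substitution gives 0/0; apply L'Hôpital's rule 3 times.
After differentiating numerator and denominator 3 times the quotient is (-32*cos(2*x) + 24*tan(x)^4 + 32*tan(x)^2 + 8)/(24); at x = 0 this is -1.

-1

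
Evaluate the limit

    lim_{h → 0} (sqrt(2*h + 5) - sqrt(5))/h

√(5)/5

A 0/0 form; rationalise with √(5 + 2h) + √5. This collapses the numerator to 2h, leaving 2/(√(5 + 2h) + √5) → 2/(2√5) = √(5)/5.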